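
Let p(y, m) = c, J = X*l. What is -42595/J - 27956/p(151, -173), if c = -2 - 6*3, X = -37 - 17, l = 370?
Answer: 27970639/19980 ≈ 1399.9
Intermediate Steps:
X = -54
c = -20 (c = -2 - 18 = -20)
J = -19980 (J = -54*370 = -19980)
p(y, m) = -20
-42595/J - 27956/p(151, -173) = -42595/(-19980) - 27956/(-20) = -42595*(-1/19980) - 27956*(-1/20) = 8519/3996 + 6989/5 = 27970639/19980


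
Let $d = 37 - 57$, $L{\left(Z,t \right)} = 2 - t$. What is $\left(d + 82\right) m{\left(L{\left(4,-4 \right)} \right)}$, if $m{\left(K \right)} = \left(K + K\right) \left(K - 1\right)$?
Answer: $3720$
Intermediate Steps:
$m{\left(K \right)} = 2 K \left(-1 + K\right)$
$d = -20$
$\left(d + 82\right) m{\left(L{\left(4,-4 \right)} \right)} = \left(-20 + 82\right) 2 \left(2 - -4\right) \left(-1 + \left(2 - -4\right)\right) = 62 \cdot 2 \left(2 + 4\right) \left(-1 + \left(2 + 4\right)\right) = 62 \cdot 2 \cdot 6 \left(-1 + 6\right) = 62 \cdot 2 \cdot 6 \cdot 5 = 62 \cdot 60 = 3720$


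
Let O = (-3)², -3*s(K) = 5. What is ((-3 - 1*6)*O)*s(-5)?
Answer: 135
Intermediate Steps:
s(K) = -5/3 (s(K) = -⅓*5 = -5/3)
O = 9
((-3 - 1*6)*O)*s(-5) = ((-3 - 1*6)*9)*(-5/3) = ((-3 - 6)*9)*(-5/3) = -9*9*(-5/3) = -81*(-5/3) = 135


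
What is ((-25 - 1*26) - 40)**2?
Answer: 8281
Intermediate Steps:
((-25 - 1*26) - 40)**2 = ((-25 - 26) - 40)**2 = (-51 - 40)**2 = (-91)**2 = 8281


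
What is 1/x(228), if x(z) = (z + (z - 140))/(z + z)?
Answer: 114/79 ≈ 1.4430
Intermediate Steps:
x(z) = (-140 + 2*z)/(2*z) (x(z) = (z + (-140 + z))/((2*z)) = (-140 + 2*z)*(1/(2*z)) = (-140 + 2*z)/(2*z))
1/x(228) = 1/((-70 + 228)/228) = 1/((1/228)*158) = 1/(79/114) = 114/79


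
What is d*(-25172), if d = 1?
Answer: -25172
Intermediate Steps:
d*(-25172) = 1*(-25172) = -25172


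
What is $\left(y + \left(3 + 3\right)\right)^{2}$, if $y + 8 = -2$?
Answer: $16$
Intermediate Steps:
$y = -10$ ($y = -8 - 2 = -10$)
$\left(y + \left(3 + 3\right)\right)^{2} = \left(-10 + \left(3 + 3\right)\right)^{2} = \left(-10 + 6\right)^{2} = \left(-4\right)^{2} = 16$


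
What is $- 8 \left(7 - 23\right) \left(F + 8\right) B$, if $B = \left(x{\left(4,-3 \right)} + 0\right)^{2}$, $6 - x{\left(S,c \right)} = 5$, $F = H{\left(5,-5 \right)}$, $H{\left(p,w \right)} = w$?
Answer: $384$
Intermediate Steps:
$F = -5$
$x{\left(S,c \right)} = 1$ ($x{\left(S,c \right)} = 6 - 5 = 1$)
$B = 1$ ($B = \left(1 + 0\right)^{2} = 1^{2} = 1$)
$- 8 \left(7 - 23\right) \left(F + 8\right) B = - 8 \left(7 - 23\right) \left(-5 + 8\right) 1 = - 8 \left(\left(-16\right) 3\right) 1 = \left(-8\right) \left(-48\right) 1 = 384 \cdot 1 = 384$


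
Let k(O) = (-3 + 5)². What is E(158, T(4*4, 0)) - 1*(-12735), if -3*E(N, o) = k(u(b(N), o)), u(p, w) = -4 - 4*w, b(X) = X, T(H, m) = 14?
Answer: 38201/3 ≈ 12734.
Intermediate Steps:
k(O) = 4 (k(O) = 2² = 4)
E(N, o) = -4/3 (E(N, o) = -⅓*4 = -4/3)
E(158, T(4*4, 0)) - 1*(-12735) = -4/3 - 1*(-12735) = -4/3 + 12735 = 38201/3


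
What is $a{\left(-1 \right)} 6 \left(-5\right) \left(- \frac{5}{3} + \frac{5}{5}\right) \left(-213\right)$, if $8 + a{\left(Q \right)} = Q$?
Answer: $38340$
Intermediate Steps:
$a{\left(Q \right)} = -8 + Q$
$a{\left(-1 \right)} 6 \left(-5\right) \left(- \frac{5}{3} + \frac{5}{5}\right) \left(-213\right) = \left(-8 - 1\right) 6 \left(-5\right) \left(- \frac{5}{3} + \frac{5}{5}\right) \left(-213\right) = - 9 \left(- 30 \left(\left(-5\right) \frac{1}{3} + 5 \cdot \frac{1}{5}\right)\right) \left(-213\right) = - 9 \left(- 30 \left(- \frac{5}{3} + 1\right)\right) \left(-213\right) = - 9 \left(\left(-30\right) \left(- \frac{2}{3}\right)\right) \left(-213\right) = \left(-9\right) 20 \left(-213\right) = \left(-180\right) \left(-213\right) = 38340$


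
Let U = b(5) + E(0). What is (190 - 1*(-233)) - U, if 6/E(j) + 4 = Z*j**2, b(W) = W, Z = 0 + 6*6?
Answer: 839/2 ≈ 419.50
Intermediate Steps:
Z = 36 (Z = 0 + 36 = 36)
E(j) = 6/(-4 + 36*j**2)
U = 7/2 (U = 5 + 3/(2*(-1 + 9*0**2)) = 5 + 3/(2*(-1 + 9*0)) = 5 + 3/(2*(-1 + 0)) = 5 + (3/2)/(-1) = 5 + (3/2)*(-1) = 5 - 3/2 = 7/2 ≈ 3.5000)
(190 - 1*(-233)) - U = (190 - 1*(-233)) - 1*7/2 = (190 + 233) - 7/2 = 423 - 7/2 = 839/2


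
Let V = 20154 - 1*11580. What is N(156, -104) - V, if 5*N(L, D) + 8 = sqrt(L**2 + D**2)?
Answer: -42878/5 + 52*sqrt(13)/5 ≈ -8538.1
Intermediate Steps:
N(L, D) = -8/5 + sqrt(D**2 + L**2)/5 (N(L, D) = -8/5 + sqrt(L**2 + D**2)/5 = -8/5 + sqrt(D**2 + L**2)/5)
V = 8574 (V = 20154 - 11580 = 8574)
N(156, -104) - V = (-8/5 + sqrt((-104)**2 + 156**2)/5) - 1*8574 = (-8/5 + sqrt(10816 + 24336)/5) - 8574 = (-8/5 + sqrt(35152)/5) - 8574 = (-8/5 + (52*sqrt(13))/5) - 8574 = (-8/5 + 52*sqrt(13)/5) - 8574 = -42878/5 + 52*sqrt(13)/5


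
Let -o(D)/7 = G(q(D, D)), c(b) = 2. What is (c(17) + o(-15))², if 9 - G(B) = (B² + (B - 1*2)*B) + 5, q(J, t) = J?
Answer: 11115556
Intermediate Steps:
G(B) = 4 - B² - B*(-2 + B) (G(B) = 9 - ((B² + (B - 1*2)*B) + 5) = 9 - ((B² + (B - 2)*B) + 5) = 9 - ((B² + (-2 + B)*B) + 5) = 9 - ((B² + B*(-2 + B)) + 5) = 9 - (5 + B² + B*(-2 + B)) = 9 + (-5 - B² - B*(-2 + B)) = 4 - B² - B*(-2 + B))
o(D) = -28 - 14*D + 14*D² (o(D) = -7*(4 - 2*D² + 2*D) = -28 - 14*D + 14*D²)
(c(17) + o(-15))² = (2 + (-28 - 14*(-15) + 14*(-15)²))² = (2 + (-28 + 210 + 14*225))² = (2 + (-28 + 210 + 3150))² = (2 + 3332)² = 3334² = 11115556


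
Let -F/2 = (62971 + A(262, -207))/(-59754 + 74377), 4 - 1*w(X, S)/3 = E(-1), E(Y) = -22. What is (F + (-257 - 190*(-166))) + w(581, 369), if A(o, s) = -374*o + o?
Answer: 65523059/2089 ≈ 31366.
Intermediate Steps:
A(o, s) = -373*o
w(X, S) = 78 (w(X, S) = 12 - 3*(-22) = 12 + 66 = 78)
F = 9930/2089 (F = -2*(62971 - 373*262)/(-59754 + 74377) = -2*(62971 - 97726)/14623 = -(-69510)/14623 = -2*(-4965/2089) = 9930/2089 ≈ 4.7535)
(F + (-257 - 190*(-166))) + w(581, 369) = (9930/2089 + (-257 - 190*(-166))) + 78 = (9930/2089 + (-257 + 31540)) + 78 = (9930/2089 + 31283) + 78 = 65360117/2089 + 78 = 65523059/2089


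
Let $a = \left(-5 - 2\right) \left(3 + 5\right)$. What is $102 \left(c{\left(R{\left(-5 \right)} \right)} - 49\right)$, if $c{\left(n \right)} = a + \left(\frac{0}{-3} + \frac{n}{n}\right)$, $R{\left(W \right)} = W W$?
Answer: $-10608$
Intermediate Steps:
$a = -56$ ($a = \left(-5 - 2\right) 8 = \left(-7\right) 8 = -56$)
$R{\left(W \right)} = W^{2}$
$c{\left(n \right)} = -55$ ($c{\left(n \right)} = -56 + \left(\frac{0}{-3} + \frac{n}{n}\right) = -56 + \left(0 \left(- \frac{1}{3}\right) + 1\right) = -56 + \left(0 + 1\right) = -56 + 1 = -55$)
$102 \left(c{\left(R{\left(-5 \right)} \right)} - 49\right) = 102 \left(-55 - 49\right) = 102 \left(-104\right) = -10608$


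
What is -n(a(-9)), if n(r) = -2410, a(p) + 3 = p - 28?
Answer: 2410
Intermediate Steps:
a(p) = -31 + p (a(p) = -3 + (p - 28) = -3 + (-28 + p) = -31 + p)
-n(a(-9)) = -1*(-2410) = 2410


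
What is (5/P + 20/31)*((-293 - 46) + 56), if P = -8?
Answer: -1415/248 ≈ -5.7056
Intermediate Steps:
(5/P + 20/31)*((-293 - 46) + 56) = (5/(-8) + 20/31)*((-293 - 46) + 56) = (5*(-1/8) + 20*(1/31))*(-339 + 56) = (-5/8 + 20/31)*(-283) = (5/248)*(-283) = -1415/248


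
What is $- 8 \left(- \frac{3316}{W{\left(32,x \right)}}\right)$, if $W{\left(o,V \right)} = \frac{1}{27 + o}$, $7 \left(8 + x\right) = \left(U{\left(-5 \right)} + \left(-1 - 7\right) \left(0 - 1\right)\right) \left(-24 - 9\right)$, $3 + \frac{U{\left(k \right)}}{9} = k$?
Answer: $1565152$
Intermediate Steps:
$U{\left(k \right)} = -27 + 9 k$
$x = \frac{2056}{7}$ ($x = -8 + \frac{\left(\left(-27 + 9 \left(-5\right)\right) + \left(-1 - 7\right) \left(0 - 1\right)\right) \left(-24 - 9\right)}{7} = -8 + \frac{\left(\left(-27 - 45\right) - -8\right) \left(-33\right)}{7} = -8 + \frac{\left(-72 + 8\right) \left(-33\right)}{7} = -8 + \frac{\left(-64\right) \left(-33\right)}{7} = -8 + \frac{1}{7} \cdot 2112 = -8 + \frac{2112}{7} = \frac{2056}{7} \approx 293.71$)
$- 8 \left(- \frac{3316}{W{\left(32,x \right)}}\right) = - 8 \left(- \frac{3316}{\frac{1}{27 + 32}}\right) = - 8 \left(- \frac{3316}{\frac{1}{59}}\right) = - 8 \left(- 3316 \frac{1}{\frac{1}{59}}\right) = - 8 \left(\left(-3316\right) 59\right) = \left(-8\right) \left(-195644\right) = 1565152$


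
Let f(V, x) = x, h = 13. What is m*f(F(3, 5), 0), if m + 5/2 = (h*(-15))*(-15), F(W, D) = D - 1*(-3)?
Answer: 0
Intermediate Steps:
F(W, D) = 3 + D (F(W, D) = D + 3 = 3 + D)
m = 5845/2 (m = -5/2 + (13*(-15))*(-15) = -5/2 - 195*(-15) = -5/2 + 2925 = 5845/2 ≈ 2922.5)
m*f(F(3, 5), 0) = (5845/2)*0 = 0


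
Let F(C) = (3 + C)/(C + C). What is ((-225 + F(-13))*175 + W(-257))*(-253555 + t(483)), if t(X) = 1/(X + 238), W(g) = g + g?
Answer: 94639079189028/9373 ≈ 1.0097e+10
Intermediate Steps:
W(g) = 2*g
F(C) = (3 + C)/(2*C) (F(C) = (3 + C)/((2*C)) = (3 + C)*(1/(2*C)) = (3 + C)/(2*C))
t(X) = 1/(238 + X)
((-225 + F(-13))*175 + W(-257))*(-253555 + t(483)) = ((-225 + (½)*(3 - 13)/(-13))*175 + 2*(-257))*(-253555 + 1/(238 + 483)) = ((-225 + (½)*(-1/13)*(-10))*175 - 514)*(-253555 + 1/721) = ((-225 + 5/13)*175 - 514)*(-253555 + 1/721) = (-2920/13*175 - 514)*(-182813154/721) = (-511000/13 - 514)*(-182813154/721) = -517682/13*(-182813154/721) = 94639079189028/9373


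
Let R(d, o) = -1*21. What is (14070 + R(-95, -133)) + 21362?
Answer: 35411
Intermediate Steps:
R(d, o) = -21
(14070 + R(-95, -133)) + 21362 = (14070 - 21) + 21362 = 14049 + 21362 = 35411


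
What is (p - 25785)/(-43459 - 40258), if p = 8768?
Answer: 17017/83717 ≈ 0.20327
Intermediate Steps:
(p - 25785)/(-43459 - 40258) = (8768 - 25785)/(-43459 - 40258) = -17017/(-83717) = -17017*(-1/83717) = 17017/83717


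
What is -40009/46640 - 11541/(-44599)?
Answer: -1246089151/2080097360 ≈ -0.59905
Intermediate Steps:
-40009/46640 - 11541/(-44599) = -40009*1/46640 - 11541*(-1/44599) = -40009/46640 + 11541/44599 = -1246089151/2080097360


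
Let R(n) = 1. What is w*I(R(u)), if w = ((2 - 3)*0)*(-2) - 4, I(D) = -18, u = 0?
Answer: 72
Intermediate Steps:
w = -4 (w = -1*0*(-2) - 4 = 0*(-2) - 4 = 0 - 4 = -4)
w*I(R(u)) = -4*(-18) = 72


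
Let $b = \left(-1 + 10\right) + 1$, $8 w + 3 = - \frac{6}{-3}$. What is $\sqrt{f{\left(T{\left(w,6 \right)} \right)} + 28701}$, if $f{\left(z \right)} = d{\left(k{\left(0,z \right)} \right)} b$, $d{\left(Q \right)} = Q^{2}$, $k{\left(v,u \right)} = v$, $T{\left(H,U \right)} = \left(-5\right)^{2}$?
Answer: $3 \sqrt{3189} \approx 169.41$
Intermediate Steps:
$w = - \frac{1}{8}$ ($w = - \frac{3}{8} + \frac{\left(-6\right) \frac{1}{-3}}{8} = - \frac{3}{8} + \frac{\left(-6\right) \left(- \frac{1}{3}\right)}{8} = - \frac{3}{8} + \frac{1}{8} \cdot 2 = - \frac{3}{8} + \frac{1}{4} = - \frac{1}{8} \approx -0.125$)
$T{\left(H,U \right)} = 25$
$b = 10$ ($b = 9 + 1 = 10$)
$f{\left(z \right)} = 0$ ($f{\left(z \right)} = 0^{2} \cdot 10 = 0 \cdot 10 = 0$)
$\sqrt{f{\left(T{\left(w,6 \right)} \right)} + 28701} = \sqrt{0 + 28701} = \sqrt{28701} = 3 \sqrt{3189}$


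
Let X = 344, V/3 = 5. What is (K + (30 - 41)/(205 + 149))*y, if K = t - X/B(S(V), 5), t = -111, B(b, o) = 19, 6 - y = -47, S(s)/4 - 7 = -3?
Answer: -46034263/6726 ≈ -6844.2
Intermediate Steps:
V = 15 (V = 3*5 = 15)
S(s) = 16 (S(s) = 28 + 4*(-3) = 28 - 12 = 16)
y = 53 (y = 6 - 1*(-47) = 6 + 47 = 53)
K = -2453/19 (K = -111 - 344/19 = -2453/19 ≈ -129.11)
(K + (30 - 41)/(205 + 149))*y = (-2453/19 + (30 - 41)/(205 + 149))*53 = (-2453/19 - 11/354)*53 = -868571/6726*53 = -46034263/6726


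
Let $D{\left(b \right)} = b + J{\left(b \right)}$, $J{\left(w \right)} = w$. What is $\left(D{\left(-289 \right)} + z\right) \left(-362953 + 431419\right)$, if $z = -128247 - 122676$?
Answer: $-17219267466$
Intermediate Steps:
$D{\left(b \right)} = 2 b$ ($D{\left(b \right)} = b + b = 2 b$)
$z = -250923$
$\left(D{\left(-289 \right)} + z\right) \left(-362953 + 431419\right) = \left(2 \left(-289\right) - 250923\right) \left(-362953 + 431419\right) = \left(-578 - 250923\right) 68466 = \left(-251501\right) 68466 = -17219267466$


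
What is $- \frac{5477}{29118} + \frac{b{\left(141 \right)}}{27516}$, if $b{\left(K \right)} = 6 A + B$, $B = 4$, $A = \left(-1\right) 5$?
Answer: $- \frac{6310925}{33383787} \approx -0.18904$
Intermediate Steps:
$A = -5$
$b{\left(K \right)} = -26$ ($b{\left(K \right)} = 6 \left(-5\right) + 4 = -30 + 4 = -26$)
$- \frac{5477}{29118} + \frac{b{\left(141 \right)}}{27516} = - \frac{5477}{29118} - \frac{26}{27516} = \left(-5477\right) \frac{1}{29118} - \frac{13}{13758} = - \frac{5477}{29118} - \frac{13}{13758} = - \frac{6310925}{33383787}$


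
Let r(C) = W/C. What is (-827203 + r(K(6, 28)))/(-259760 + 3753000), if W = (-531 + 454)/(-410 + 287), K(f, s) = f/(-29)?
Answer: -610478047/2578011120 ≈ -0.23680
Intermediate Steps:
K(f, s) = -f/29 (K(f, s) = f*(-1/29) = -f/29)
W = 77/123 (W = -77/(-123) = -77*(-1/123) = 77/123 ≈ 0.62602)
r(C) = 77/(123*C)
(-827203 + r(K(6, 28)))/(-259760 + 3753000) = (-827203 + 77/(123*((-1/29*6))))/(-259760 + 3753000) = (-827203 + 77/(123*(-6/29)))/3493240 = (-827203 + (77/123)*(-29/6))*(1/3493240) = (-827203 - 2233/738)*(1/3493240) = -610478047/738*1/3493240 = -610478047/2578011120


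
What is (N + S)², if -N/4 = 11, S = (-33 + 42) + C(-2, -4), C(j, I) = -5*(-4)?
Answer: 225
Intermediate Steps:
C(j, I) = 20
S = 29 (S = (-33 + 42) + 20 = 9 + 20 = 29)
N = -44 (N = -4*11 = -44)
(N + S)² = (-44 + 29)² = (-15)² = 225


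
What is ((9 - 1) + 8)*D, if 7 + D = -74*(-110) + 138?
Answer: 132336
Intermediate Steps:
D = 8271 (D = -7 + (-74*(-110) + 138) = -7 + (8140 + 138) = -7 + 8278 = 8271)
((9 - 1) + 8)*D = ((9 - 1) + 8)*8271 = (8 + 8)*8271 = 16*8271 = 132336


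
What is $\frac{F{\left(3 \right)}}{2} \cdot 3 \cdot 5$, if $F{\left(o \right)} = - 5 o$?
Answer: $- \frac{225}{2} \approx -112.5$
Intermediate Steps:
$\frac{F{\left(3 \right)}}{2} \cdot 3 \cdot 5 = \frac{\left(-5\right) 3}{2} \cdot 3 \cdot 5 = \frac{1}{2} \left(-15\right) 15 = \left(- \frac{15}{2}\right) 15 = - \frac{225}{2}$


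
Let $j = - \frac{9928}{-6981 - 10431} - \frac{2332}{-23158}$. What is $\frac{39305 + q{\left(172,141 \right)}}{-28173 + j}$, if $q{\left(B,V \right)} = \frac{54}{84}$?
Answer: $- \frac{27735925394973}{19879731301850} \approx -1.3952$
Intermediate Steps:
$j = \frac{33814676}{50403387}$ ($j = - \frac{9928}{-6981 - 10431} - - \frac{1166}{11579} = - \frac{9928}{-17412} + \frac{1166}{11579} = \left(-9928\right) \left(- \frac{1}{17412}\right) + \frac{1166}{11579} = \frac{2482}{4353} + \frac{1166}{11579} = \frac{33814676}{50403387} \approx 0.67088$)
$q{\left(B,V \right)} = \frac{9}{14}$ ($q{\left(B,V \right)} = 54 \cdot \frac{1}{84} = \frac{9}{14}$)
$\frac{39305 + q{\left(172,141 \right)}}{-28173 + j} = \frac{39305 + \frac{9}{14}}{-28173 + \frac{33814676}{50403387}} = \frac{550279}{14 \left(- \frac{1419980807275}{50403387}\right)} = \frac{550279}{14} \left(- \frac{50403387}{1419980807275}\right) = - \frac{27735925394973}{19879731301850}$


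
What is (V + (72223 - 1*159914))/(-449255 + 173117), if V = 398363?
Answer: -155336/138069 ≈ -1.1251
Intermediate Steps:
(V + (72223 - 1*159914))/(-449255 + 173117) = (398363 + (72223 - 1*159914))/(-449255 + 173117) = (398363 + (72223 - 159914))/(-276138) = (398363 - 87691)*(-1/276138) = 310672*(-1/276138) = -155336/138069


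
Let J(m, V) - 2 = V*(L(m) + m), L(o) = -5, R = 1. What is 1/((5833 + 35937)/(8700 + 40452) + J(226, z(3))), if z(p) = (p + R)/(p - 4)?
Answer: -24576/21655147 ≈ -0.0011349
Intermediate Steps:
z(p) = (1 + p)/(-4 + p) (z(p) = (p + 1)/(p - 4) = (1 + p)/(-4 + p))
J(m, V) = 2 + V*(-5 + m)
1/((5833 + 35937)/(8700 + 40452) + J(226, z(3))) = 1/((5833 + 35937)/(8700 + 40452) + (2 - 5*(1 + 3)/(-4 + 3) + ((1 + 3)/(-4 + 3))*226)) = 1/(41770/49152 + (2 - 5*4/(-1) + (4/(-1))*226)) = 1/(41770*(1/49152) + (2 - (-5)*4 - 1*4*226)) = 1/(20885/24576 + (2 - 5*(-4) - 4*226)) = 1/(20885/24576 + (2 + 20 - 904)) = 1/(20885/24576 - 882) = 1/(-21655147/24576) = -24576/21655147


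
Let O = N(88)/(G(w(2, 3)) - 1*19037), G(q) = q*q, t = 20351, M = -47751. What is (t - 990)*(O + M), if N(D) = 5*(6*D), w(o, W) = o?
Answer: -17596194956703/19033 ≈ -9.2451e+8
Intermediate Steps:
N(D) = 30*D
G(q) = q**2
O = -2640/19033 (O = (30*88)/(2**2 - 1*19037) = 2640/(4 - 19037) = 2640/(-19033) = 2640*(-1/19033) = -2640/19033 ≈ -0.13871)
(t - 990)*(O + M) = (20351 - 990)*(-2640/19033 - 47751) = 19361*(-908847423/19033) = -17596194956703/19033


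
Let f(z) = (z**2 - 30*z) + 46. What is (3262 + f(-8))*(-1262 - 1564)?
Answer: -10207512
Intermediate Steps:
f(z) = 46 + z**2 - 30*z
(3262 + f(-8))*(-1262 - 1564) = (3262 + (46 + (-8)**2 - 30*(-8)))*(-1262 - 1564) = (3262 + (46 + 64 + 240))*(-2826) = (3262 + 350)*(-2826) = 3612*(-2826) = -10207512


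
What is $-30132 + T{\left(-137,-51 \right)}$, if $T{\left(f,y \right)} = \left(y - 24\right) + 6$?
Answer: $-30201$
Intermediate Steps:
$T{\left(f,y \right)} = -18 + y$ ($T{\left(f,y \right)} = \left(-24 + y\right) + 6 = -18 + y$)
$-30132 + T{\left(-137,-51 \right)} = -30132 - 69 = -30201$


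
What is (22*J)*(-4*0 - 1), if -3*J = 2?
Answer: 44/3 ≈ 14.667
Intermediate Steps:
J = -⅔ (J = -⅓*2 = -⅔ ≈ -0.66667)
(22*J)*(-4*0 - 1) = (22*(-⅔))*(-4*0 - 1) = -44*(0 - 1)/3 = -44/3*(-1) = 44/3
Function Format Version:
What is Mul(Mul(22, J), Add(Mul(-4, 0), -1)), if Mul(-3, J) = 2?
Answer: Rational(44, 3) ≈ 14.667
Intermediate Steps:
J = Rational(-2, 3) (J = Mul(Rational(-1, 3), 2) = Rational(-2, 3) ≈ -0.66667)
Mul(Mul(22, J), Add(Mul(-4, 0), -1)) = Mul(Mul(22, Rational(-2, 3)), Add(Mul(-4, 0), -1)) = Mul(Rational(-44, 3), Add(0, -1)) = Mul(Rational(-44, 3), -1) = Rational(44, 3)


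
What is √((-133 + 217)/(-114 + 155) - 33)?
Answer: 3*I*√5781/41 ≈ 5.5634*I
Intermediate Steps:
√((-133 + 217)/(-114 + 155) - 33) = √(84/41 - 33) = √(-1269/41) = 3*I*√5781/41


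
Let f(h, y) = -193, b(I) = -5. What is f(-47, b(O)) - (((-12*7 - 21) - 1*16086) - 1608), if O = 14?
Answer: 17606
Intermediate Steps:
f(-47, b(O)) - (((-12*7 - 21) - 1*16086) - 1608) = -193 - (((-12*7 - 21) - 1*16086) - 1608) = -193 - (((-84 - 21) - 16086) - 1608) = -193 - ((-105 - 16086) - 1608) = -193 - (-16191 - 1608) = -193 - 1*(-17799) = -193 + 17799 = 17606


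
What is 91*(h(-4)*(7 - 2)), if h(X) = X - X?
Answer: 0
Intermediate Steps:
h(X) = 0
91*(h(-4)*(7 - 2)) = 91*(0*(7 - 2)) = 91*(0*5) = 91*0 = 0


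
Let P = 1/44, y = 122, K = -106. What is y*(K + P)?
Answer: -284443/22 ≈ -12929.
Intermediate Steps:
P = 1/44 ≈ 0.022727
y*(K + P) = 122*(-106 + 1/44) = 122*(-4663/44) = -284443/22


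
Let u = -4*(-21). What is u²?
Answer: 7056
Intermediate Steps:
u = 84
u² = 84² = 7056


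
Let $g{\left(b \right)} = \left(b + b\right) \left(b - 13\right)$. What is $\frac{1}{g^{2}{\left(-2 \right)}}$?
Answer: $\frac{1}{3600} \approx 0.00027778$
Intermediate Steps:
$g{\left(b \right)} = 2 b \left(-13 + b\right)$
$\frac{1}{g^{2}{\left(-2 \right)}} = \frac{1}{\left(2 \left(-2\right) \left(-13 - 2\right)\right)^{2}} = \frac{1}{\left(2 \left(-2\right) \left(-15\right)\right)^{2}} = \frac{1}{60^{2}} = \frac{1}{3600}$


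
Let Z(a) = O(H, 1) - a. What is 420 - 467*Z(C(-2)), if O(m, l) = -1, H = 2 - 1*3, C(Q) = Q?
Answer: -47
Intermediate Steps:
H = -1 (H = 2 - 3 = -1)
Z(a) = -1 - a
420 - 467*Z(C(-2)) = 420 - 467*(-1 - 1*(-2)) = 420 - 467*(-1 + 2) = 420 - 467*1 = 420 - 467 = -47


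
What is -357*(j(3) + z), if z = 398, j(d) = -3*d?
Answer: -138873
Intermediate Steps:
-357*(j(3) + z) = -357*(-3*3 + 398) = -357*(-9 + 398) = -357*389 = -138873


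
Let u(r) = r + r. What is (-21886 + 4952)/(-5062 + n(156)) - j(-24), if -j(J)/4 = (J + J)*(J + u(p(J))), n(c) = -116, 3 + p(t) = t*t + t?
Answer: -533864045/2589 ≈ -2.0620e+5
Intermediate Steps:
p(t) = -3 + t + t**2 (p(t) = -3 + (t*t + t) = -3 + (t**2 + t) = -3 + (t + t**2) = -3 + t + t**2)
u(r) = 2*r
j(J) = -8*J*(-6 + 2*J**2 + 3*J) (j(J) = -4*(J + J)*(J + 2*(-3 + J + J**2)) = -4*2*J*(J + (-6 + 2*J + 2*J**2)) = -4*2*J*(-6 + 2*J**2 + 3*J) = -8*J*(-6 + 2*J**2 + 3*J))
(-21886 + 4952)/(-5062 + n(156)) - j(-24) = (-21886 + 4952)/(-5062 - 116) - 8*(-24)*(6 - 3*(-24) - 2*(-24)**2) = -16934/(-5178) - 8*(-24)*(6 + 72 - 2*576) = -16934*(-1/5178) - 8*(-24)*(6 + 72 - 1152) = 8467/2589 - 8*(-24)*(-1074) = 8467/2589 - 1*206208 = 8467/2589 - 206208 = -533864045/2589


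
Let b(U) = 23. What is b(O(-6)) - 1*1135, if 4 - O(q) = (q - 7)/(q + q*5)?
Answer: -1112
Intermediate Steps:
O(q) = 4 - (-7 + q)/(6*q) (O(q) = 4 - (q - 7)/(q + q*5) = 4 - (-7 + q)/(q + 5*q) = 4 - (-7 + q)/(6*q))
b(O(-6)) - 1*1135 = 23 - 1*1135 = 23 - 1135 = -1112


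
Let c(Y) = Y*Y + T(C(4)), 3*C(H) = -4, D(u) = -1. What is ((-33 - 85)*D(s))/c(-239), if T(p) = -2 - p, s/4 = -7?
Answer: 354/171361 ≈ 0.0020658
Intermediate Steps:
s = -28 (s = 4*(-7) = -28)
C(H) = -4/3 (C(H) = (1/3)*(-4) = -4/3)
c(Y) = -2/3 + Y**2 (c(Y) = Y*Y + (-2 - 1*(-4/3)) = Y**2 + (-2 + 4/3) = Y**2 - 2/3 = -2/3 + Y**2)
((-33 - 85)*D(s))/c(-239) = ((-33 - 85)*(-1))/(-2/3 + (-239)**2) = (-118*(-1))/(-2/3 + 57121) = 118/(171361/3) = 118*(3/171361) = 354/171361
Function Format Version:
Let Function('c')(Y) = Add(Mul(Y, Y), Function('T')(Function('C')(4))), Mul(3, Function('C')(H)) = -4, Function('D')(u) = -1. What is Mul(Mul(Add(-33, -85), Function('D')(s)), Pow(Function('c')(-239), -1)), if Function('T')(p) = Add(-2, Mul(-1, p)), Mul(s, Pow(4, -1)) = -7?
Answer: Rational(354, 171361) ≈ 0.0020658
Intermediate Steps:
s = -28 (s = Mul(4, -7) = -28)
Function('C')(H) = Rational(-4, 3) (Function('C')(H) = Mul(Rational(1, 3), -4) = Rational(-4, 3))
Function('c')(Y) = Add(Rational(-2, 3), Pow(Y, 2)) (Function('c')(Y) = Add(Mul(Y, Y), Add(-2, Mul(-1, Rational(-4, 3)))) = Add(Pow(Y, 2), Add(-2, Rational(4, 3))) = Add(Pow(Y, 2), Rational(-2, 3)) = Add(Rational(-2, 3), Pow(Y, 2)))
Mul(Mul(Add(-33, -85), Function('D')(s)), Pow(Function('c')(-239), -1)) = Mul(Mul(Add(-33, -85), -1), Pow(Add(Rational(-2, 3), Pow(-239, 2)), -1)) = Mul(Mul(-118, -1), Pow(Add(Rational(-2, 3), 57121), -1)) = Mul(118, Pow(Rational(171361, 3), -1)) = Mul(118, Rational(3, 171361)) = Rational(354, 171361)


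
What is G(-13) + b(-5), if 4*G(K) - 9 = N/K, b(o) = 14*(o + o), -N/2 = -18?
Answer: -7199/52 ≈ -138.44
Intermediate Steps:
N = 36 (N = -2*(-18) = 36)
b(o) = 28*o (b(o) = 14*(2*o) = 28*o)
G(K) = 9/4 + 9/K (G(K) = 9/4 + (36/K)/4 = 9/4 + 9/K)
G(-13) + b(-5) = (9/4 + 9/(-13)) + 28*(-5) = (9/4 + 9*(-1/13)) - 140 = (9/4 - 9/13) - 140 = 81/52 - 140 = -7199/52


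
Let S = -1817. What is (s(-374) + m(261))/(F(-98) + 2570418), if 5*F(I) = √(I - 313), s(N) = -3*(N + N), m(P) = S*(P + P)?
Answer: -20268388534500/55058739122837 + 1577050*I*√411/55058739122837 ≈ -0.36812 + 5.8068e-7*I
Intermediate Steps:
m(P) = -3634*P (m(P) = -1817*(P + P) = -3634*P)
s(N) = -6*N
F(I) = √(-313 + I)/5 (F(I) = √(I - 313)/5 = √(-313 + I)/5)
(s(-374) + m(261))/(F(-98) + 2570418) = (-6*(-374) - 3634*261)/(√(-313 - 98)/5 + 2570418) = (2244 - 948474)/(√(-411)/5 + 2570418) = -946230/((I*√411)/5 + 2570418) = -946230/(I*√411/5 + 2570418) = -946230/(2570418 + I*√411/5)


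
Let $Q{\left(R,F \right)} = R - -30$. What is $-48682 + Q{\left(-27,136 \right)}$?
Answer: $-48679$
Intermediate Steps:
$Q{\left(R,F \right)} = 30 + R$ ($Q{\left(R,F \right)} = R + 30 = 30 + R$)
$-48682 + Q{\left(-27,136 \right)} = -48682 + \left(30 - 27\right) = -48682 + 3 = -48679$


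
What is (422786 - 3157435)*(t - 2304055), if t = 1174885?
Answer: 3087883611330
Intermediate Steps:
(422786 - 3157435)*(t - 2304055) = (422786 - 3157435)*(1174885 - 2304055) = -2734649*(-1129170) = 3087883611330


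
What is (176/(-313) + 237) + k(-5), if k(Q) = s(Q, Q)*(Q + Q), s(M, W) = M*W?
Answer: -4245/313 ≈ -13.562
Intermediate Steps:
k(Q) = 2*Q**3 (k(Q) = (Q*Q)*(Q + Q) = Q**2*(2*Q) = 2*Q**3)
(176/(-313) + 237) + k(-5) = (176/(-313) + 237) + 2*(-5)**3 = (176*(-1/313) + 237) + 2*(-125) = (-176/313 + 237) - 250 = 74005/313 - 250 = -4245/313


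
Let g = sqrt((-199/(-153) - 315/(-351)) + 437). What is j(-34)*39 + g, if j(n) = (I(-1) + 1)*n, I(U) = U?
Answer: sqrt(193057865)/663 ≈ 20.957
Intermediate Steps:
g = sqrt(193057865)/663 (g = sqrt((-199*(-1/153) - 315*(-1/351)) + 437) = sqrt((199/153 + 35/39) + 437) = sqrt(4372/1989 + 437) = sqrt(873565/1989) = sqrt(193057865)/663 ≈ 20.957)
j(n) = 0 (j(n) = (-1 + 1)*n = 0*n = 0)
j(-34)*39 + g = 0*39 + sqrt(193057865)/663 = 0 + sqrt(193057865)/663 = sqrt(193057865)/663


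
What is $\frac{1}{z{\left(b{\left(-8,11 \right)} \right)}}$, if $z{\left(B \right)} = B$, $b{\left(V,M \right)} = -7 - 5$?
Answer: $- \frac{1}{12} \approx -0.083333$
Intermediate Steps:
$b{\left(V,M \right)} = -12$ ($b{\left(V,M \right)} = -7 - 5 = -12$)
$\frac{1}{z{\left(b{\left(-8,11 \right)} \right)}} = \frac{1}{-12} = - \frac{1}{12}$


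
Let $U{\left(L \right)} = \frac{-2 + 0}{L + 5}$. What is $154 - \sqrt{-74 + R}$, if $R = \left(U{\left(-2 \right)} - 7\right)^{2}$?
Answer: $154 - \frac{i \sqrt{137}}{3} \approx 154.0 - 3.9016 i$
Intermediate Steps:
$U{\left(L \right)} = - \frac{2}{5 + L}$
$R = \frac{529}{9}$ ($R = \left(- \frac{2}{5 - 2} - 7\right)^{2} = \left(- \frac{2}{3} - 7\right)^{2} = \left(- \frac{23}{3}\right)^{2} = \frac{529}{9} \approx 58.778$)
$154 - \sqrt{-74 + R} = 154 - \sqrt{-74 + \frac{529}{9}} = 154 - \sqrt{- \frac{137}{9}} = 154 - \frac{i \sqrt{137}}{3}$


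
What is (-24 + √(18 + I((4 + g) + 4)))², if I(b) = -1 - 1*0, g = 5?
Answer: (24 - √17)² ≈ 395.09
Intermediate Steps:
I(b) = -1 (I(b) = -1 + 0 = -1)
(-24 + √(18 + I((4 + g) + 4)))² = (-24 + √(18 - 1))² = (-24 + √17)²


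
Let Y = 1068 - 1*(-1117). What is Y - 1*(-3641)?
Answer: 5826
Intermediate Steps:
Y = 2185 (Y = 1068 + 1117 = 2185)
Y - 1*(-3641) = 2185 - 1*(-3641) = 2185 + 3641 = 5826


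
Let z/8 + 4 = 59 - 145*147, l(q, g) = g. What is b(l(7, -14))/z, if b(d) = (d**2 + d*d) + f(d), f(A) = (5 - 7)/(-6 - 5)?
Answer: -2157/935440 ≈ -0.0023059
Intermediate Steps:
f(A) = 2/11 (f(A) = -2/(-11) = -2*(-1/11) = 2/11)
z = -170080 (z = -32 + 8*(59 - 145*147) = -32 + 8*(59 - 21315) = -32 + 8*(-21256) = -32 - 170048 = -170080)
b(d) = 2/11 + 2*d**2 (b(d) = (d**2 + d*d) + 2/11 = (d**2 + d**2) + 2/11 = 2*d**2 + 2/11 = 2/11 + 2*d**2)
b(l(7, -14))/z = (2/11 + 2*(-14)**2)/(-170080) = (2/11 + 2*196)*(-1/170080) = (2/11 + 392)*(-1/170080) = (4314/11)*(-1/170080) = -2157/935440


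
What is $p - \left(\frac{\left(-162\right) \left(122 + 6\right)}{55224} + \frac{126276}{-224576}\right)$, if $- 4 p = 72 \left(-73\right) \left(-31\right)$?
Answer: $- \frac{1754065373937}{43062448} \approx -40733.0$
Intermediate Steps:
$p = -40734$ ($p = - \frac{72 \left(-73\right) \left(-31\right)}{4} = - \frac{\left(-5256\right) \left(-31\right)}{4} = \left(- \frac{1}{4}\right) 162936 = -40734$)
$p - \left(\frac{\left(-162\right) \left(122 + 6\right)}{55224} + \frac{126276}{-224576}\right) = -40734 - \left(\frac{\left(-162\right) \left(122 + 6\right)}{55224} + \frac{126276}{-224576}\right) = -40734 - \left(\left(-162\right) 128 \cdot \frac{1}{55224} + 126276 \left(- \frac{1}{224576}\right)\right) = -40734 - \left(\left(-20736\right) \frac{1}{55224} - \frac{31569}{56144}\right) = -40734 - \left(- \frac{288}{767} - \frac{31569}{56144}\right) = -40734 - - \frac{40382895}{43062448} = -40734 + \frac{40382895}{43062448} = - \frac{1754065373937}{43062448}$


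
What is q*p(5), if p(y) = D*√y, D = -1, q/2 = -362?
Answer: 724*√5 ≈ 1618.9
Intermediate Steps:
q = -724 (q = 2*(-362) = -724)
p(y) = -√y
q*p(5) = -(-724)*√5 = 724*√5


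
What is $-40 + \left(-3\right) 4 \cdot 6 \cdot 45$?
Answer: $-3280$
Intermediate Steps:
$-40 + \left(-3\right) 4 \cdot 6 \cdot 45 = -40 + \left(-12\right) 6 \cdot 45 = -40 - 3240 = -3280$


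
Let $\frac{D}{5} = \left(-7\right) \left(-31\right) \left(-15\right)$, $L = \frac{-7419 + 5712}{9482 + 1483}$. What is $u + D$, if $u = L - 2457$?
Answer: $- \frac{68466029}{3655} \approx -18732.0$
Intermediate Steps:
$L = - \frac{569}{3655}$ ($L = - \frac{1707}{10965} = \left(-1707\right) \frac{1}{10965} = - \frac{569}{3655} \approx -0.15568$)
$D = -16275$ ($D = 5 \left(-7\right) \left(-31\right) \left(-15\right) = 5 \cdot 217 \left(-15\right) = 5 \left(-3255\right) = -16275$)
$u = - \frac{8980904}{3655}$ ($u = - \frac{569}{3655} - 2457 = - \frac{8980904}{3655} \approx -2457.2$)
$u + D = - \frac{8980904}{3655} - 16275 = - \frac{68466029}{3655}$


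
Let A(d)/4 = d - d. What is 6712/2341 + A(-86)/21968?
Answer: 6712/2341 ≈ 2.8671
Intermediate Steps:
A(d) = 0 (A(d) = 4*(d - d) = 4*0 = 0)
6712/2341 + A(-86)/21968 = 6712/2341 + 0/21968 = 6712*(1/2341) + 0*(1/21968) = 6712/2341 + 0 = 6712/2341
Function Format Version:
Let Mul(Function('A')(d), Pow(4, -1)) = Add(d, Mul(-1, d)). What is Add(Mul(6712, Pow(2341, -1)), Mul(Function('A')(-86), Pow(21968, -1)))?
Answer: Rational(6712, 2341) ≈ 2.8671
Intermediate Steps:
Function('A')(d) = 0 (Function('A')(d) = Mul(4, Add(d, Mul(-1, d))) = Mul(4, 0) = 0)
Add(Mul(6712, Pow(2341, -1)), Mul(Function('A')(-86), Pow(21968, -1))) = Add(Mul(6712, Pow(2341, -1)), Mul(0, Pow(21968, -1))) = Add(Mul(6712, Rational(1, 2341)), Mul(0, Rational(1, 21968))) = Add(Rational(6712, 2341), 0) = Rational(6712, 2341)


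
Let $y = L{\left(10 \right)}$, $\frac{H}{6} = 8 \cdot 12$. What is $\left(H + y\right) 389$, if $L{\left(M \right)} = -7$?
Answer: $221341$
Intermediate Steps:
$H = 576$ ($H = 6 \cdot 8 \cdot 12 = 6 \cdot 96 = 576$)
$y = -7$
$\left(H + y\right) 389 = \left(576 - 7\right) 389 = 569 \cdot 389 = 221341$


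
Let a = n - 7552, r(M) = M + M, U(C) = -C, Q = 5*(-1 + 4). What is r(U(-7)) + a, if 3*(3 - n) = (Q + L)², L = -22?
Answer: -22654/3 ≈ -7551.3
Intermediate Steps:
Q = 15 (Q = 5*3 = 15)
n = -40/3 (n = 3 - (15 - 22)²/3 = 3 - ⅓*(-7)² = 3 - ⅓*49 = 3 - 49/3 = -40/3 ≈ -13.333)
r(M) = 2*M
a = -22696/3 (a = -40/3 - 7552 = -22696/3 ≈ -7565.3)
r(U(-7)) + a = 2*(-1*(-7)) - 22696/3 = 2*7 - 22696/3 = 14 - 22696/3 = -22654/3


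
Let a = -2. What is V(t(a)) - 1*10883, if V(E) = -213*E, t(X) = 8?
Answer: -12587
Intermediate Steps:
V(t(a)) - 1*10883 = -213*8 - 1*10883 = -1704 - 10883 = -12587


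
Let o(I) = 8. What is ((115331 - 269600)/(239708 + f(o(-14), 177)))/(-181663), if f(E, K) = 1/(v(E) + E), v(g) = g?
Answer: 822768/232245790709 ≈ 3.5427e-6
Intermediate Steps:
f(E, K) = 1/(2*E) (f(E, K) = 1/(E + E) = 1/(2*E))
((115331 - 269600)/(239708 + f(o(-14), 177)))/(-181663) = ((115331 - 269600)/(239708 + (1/2)/8))/(-181663) = -154269/(239708 + (1/2)*(1/8))*(-1/181663) = -154269/(239708 + 1/16)*(-1/181663) = -154269/3835329/16*(-1/181663) = -154269*16/3835329*(-1/181663) = -822768/1278443*(-1/181663) = 822768/232245790709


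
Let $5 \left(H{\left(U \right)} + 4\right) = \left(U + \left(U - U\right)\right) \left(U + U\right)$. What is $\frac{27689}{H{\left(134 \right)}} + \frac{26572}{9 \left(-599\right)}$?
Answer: $- \frac{23040581}{21499308} \approx -1.0717$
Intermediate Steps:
$H{\left(U \right)} = -4 + \frac{2 U^{2}}{5}$ ($H{\left(U \right)} = -4 + \frac{\left(U + \left(U - U\right)\right) \left(U + U\right)}{5} = -4 + \frac{\left(U + 0\right) 2 U}{5} = -4 + \frac{U 2 U}{5} = -4 + \frac{2 U^{2}}{5}$)
$\frac{27689}{H{\left(134 \right)}} + \frac{26572}{9 \left(-599\right)} = \frac{27689}{-4 + \frac{2 \cdot 134^{2}}{5}} + \frac{26572}{9 \left(-599\right)} = \frac{27689}{-4 + \frac{2}{5} \cdot 17956} + \frac{26572}{-5391} = \frac{27689}{-4 + \frac{35912}{5}} + 26572 \left(- \frac{1}{5391}\right) = \frac{27689}{\frac{35892}{5}} - \frac{26572}{5391} = 27689 \cdot \frac{5}{35892} - \frac{26572}{5391} = \frac{138445}{35892} - \frac{26572}{5391} = - \frac{23040581}{21499308}$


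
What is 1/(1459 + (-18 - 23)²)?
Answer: 1/3140 ≈ 0.00031847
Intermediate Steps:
1/(1459 + (-18 - 23)²) = 1/(1459 + (-41)²) = 1/(1459 + 1681) = 1/3140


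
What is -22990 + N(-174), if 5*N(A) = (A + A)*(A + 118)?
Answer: -95462/5 ≈ -19092.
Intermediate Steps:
N(A) = 2*A*(118 + A)/5 (N(A) = ((A + A)*(A + 118))/5 = ((2*A)*(118 + A))/5 = (2*A*(118 + A))/5 = 2*A*(118 + A)/5)
-22990 + N(-174) = -22990 + (2/5)*(-174)*(118 - 174) = -22990 + (2/5)*(-174)*(-56) = -22990 + 19488/5 = -95462/5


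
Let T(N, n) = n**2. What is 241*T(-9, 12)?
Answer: 34704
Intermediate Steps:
241*T(-9, 12) = 241*12**2 = 241*144 = 34704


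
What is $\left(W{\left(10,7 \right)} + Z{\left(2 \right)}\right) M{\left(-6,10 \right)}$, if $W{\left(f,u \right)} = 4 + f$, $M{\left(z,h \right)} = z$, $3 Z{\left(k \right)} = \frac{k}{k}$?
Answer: $-86$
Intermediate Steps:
$Z{\left(k \right)} = \frac{1}{3}$ ($Z{\left(k \right)} = \frac{k \frac{1}{k}}{3} = \frac{1}{3} \cdot 1 = \frac{1}{3}$)
$\left(W{\left(10,7 \right)} + Z{\left(2 \right)}\right) M{\left(-6,10 \right)} = \left(\left(4 + 10\right) + \frac{1}{3}\right) \left(-6\right) = \left(14 + \frac{1}{3}\right) \left(-6\right) = \frac{43}{3} \left(-6\right) = -86$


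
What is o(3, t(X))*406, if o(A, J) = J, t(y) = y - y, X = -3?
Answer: 0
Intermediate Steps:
t(y) = 0
o(3, t(X))*406 = 0*406 = 0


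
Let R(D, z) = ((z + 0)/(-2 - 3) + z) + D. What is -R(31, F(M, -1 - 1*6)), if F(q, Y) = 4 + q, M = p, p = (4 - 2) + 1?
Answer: -183/5 ≈ -36.600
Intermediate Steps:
p = 3 (p = 2 + 1 = 3)
M = 3
R(D, z) = D + 4*z/5 (R(D, z) = (z/(-5) + z) + D = (z*(-⅕) + z) + D = (-z/5 + z) + D = 4*z/5 + D = D + 4*z/5)
-R(31, F(M, -1 - 1*6)) = -(31 + 4*(4 + 3)/5) = -(31 + (⅘)*7) = -(31 + 28/5) = -1*183/5 = -183/5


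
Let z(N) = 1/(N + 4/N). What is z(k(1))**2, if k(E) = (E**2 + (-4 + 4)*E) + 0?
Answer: 1/25 ≈ 0.040000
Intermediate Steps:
k(E) = E**2 (k(E) = (E**2 + 0*E) + 0 = (E**2 + 0) + 0 = E**2 + 0 = E**2)
z(k(1))**2 = (1**2/(4 + (1**2)**2))**2 = (1/(4 + 1**2))**2 = (1/(4 + 1))**2 = (1/5)**2 = 1/25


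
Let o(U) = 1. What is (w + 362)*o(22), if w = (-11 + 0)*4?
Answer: 318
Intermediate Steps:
w = -44 (w = -11*4 = -44)
(w + 362)*o(22) = (-44 + 362)*1 = 318*1 = 318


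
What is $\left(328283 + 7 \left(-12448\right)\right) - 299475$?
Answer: $-58328$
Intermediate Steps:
$\left(328283 + 7 \left(-12448\right)\right) - 299475 = \left(328283 - 87136\right) - 299475 = 241147 - 299475 = -58328$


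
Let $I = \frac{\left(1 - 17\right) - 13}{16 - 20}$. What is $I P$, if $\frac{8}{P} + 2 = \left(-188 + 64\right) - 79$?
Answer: $- \frac{58}{205} \approx -0.28293$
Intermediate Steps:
$I = \frac{29}{4}$ ($I = \frac{\left(1 - 17\right) - 13}{-4} = \left(-16 - 13\right) \left(- \frac{1}{4}\right) = \left(-29\right) \left(- \frac{1}{4}\right) = \frac{29}{4} \approx 7.25$)
$P = - \frac{8}{205}$ ($P = \frac{8}{-2 + \left(\left(-188 + 64\right) - 79\right)} = \frac{8}{-2 - 203} = \frac{8}{-205} = 8 \left(- \frac{1}{205}\right) = - \frac{8}{205} \approx -0.039024$)
$I P = \frac{29}{4} \left(- \frac{8}{205}\right) = - \frac{58}{205}$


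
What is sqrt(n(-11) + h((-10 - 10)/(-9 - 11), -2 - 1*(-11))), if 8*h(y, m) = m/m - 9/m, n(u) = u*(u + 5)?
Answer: sqrt(66) ≈ 8.1240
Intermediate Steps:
n(u) = u*(5 + u)
h(y, m) = 1/8 - 9/(8*m) (h(y, m) = (m/m - 9/m)/8 = (1 - 9/m)/8 = 1/8 - 9/(8*m))
sqrt(n(-11) + h((-10 - 10)/(-9 - 11), -2 - 1*(-11))) = sqrt(-11*(5 - 11) + (-9 + (-2 - 1*(-11)))/(8*(-2 - 1*(-11)))) = sqrt(-11*(-6) + (-9 + (-2 + 11))/(8*(-2 + 11))) = sqrt(66 + (1/8)*(-9 + 9)/9) = sqrt(66 + (1/8)*(1/9)*0) = sqrt(66 + 0) = sqrt(66)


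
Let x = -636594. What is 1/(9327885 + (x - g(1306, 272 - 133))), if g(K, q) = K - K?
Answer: 1/8691291 ≈ 1.1506e-7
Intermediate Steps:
g(K, q) = 0
1/(9327885 + (x - g(1306, 272 - 133))) = 1/(9327885 + (-636594 - 1*0)) = 1/(9327885 + (-636594 + 0)) = 1/(9327885 - 636594) = 1/8691291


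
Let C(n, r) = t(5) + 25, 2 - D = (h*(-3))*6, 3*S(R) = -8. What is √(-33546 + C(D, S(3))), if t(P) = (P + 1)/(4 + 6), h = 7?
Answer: I*√838010/5 ≈ 183.09*I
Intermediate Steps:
S(R) = -8/3 (S(R) = (⅓)*(-8) = -8/3)
t(P) = ⅒ + P/10 (t(P) = (1 + P)/10 = (1 + P)*(⅒) = ⅒ + P/10)
D = 128 (D = 2 - 7*(-3)*6 = 2 - (-21)*6 = 2 - 1*(-126) = 2 + 126 = 128)
C(n, r) = 128/5 (C(n, r) = (⅒ + (⅒)*5) + 25 = (⅒ + ½) + 25 = ⅗ + 25 = 128/5)
√(-33546 + C(D, S(3))) = √(-33546 + 128/5) = √(-167602/5) = I*√838010/5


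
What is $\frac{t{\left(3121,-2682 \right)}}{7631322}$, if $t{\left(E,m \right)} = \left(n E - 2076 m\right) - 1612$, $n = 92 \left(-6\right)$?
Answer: $\frac{1921714}{3815661} \approx 0.50364$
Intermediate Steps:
$n = -552$
$t{\left(E,m \right)} = -1612 - 2076 m - 552 E$ ($t{\left(E,m \right)} = \left(- 552 E - 2076 m\right) - 1612 = \left(- 2076 m - 552 E\right) - 1612 = -1612 - 2076 m - 552 E$)
$\frac{t{\left(3121,-2682 \right)}}{7631322} = \frac{-1612 - -5567832 - 1722792}{7631322} = \left(-1612 + 5567832 - 1722792\right) \frac{1}{7631322} = 3843428 \cdot \frac{1}{7631322} = \frac{1921714}{3815661}$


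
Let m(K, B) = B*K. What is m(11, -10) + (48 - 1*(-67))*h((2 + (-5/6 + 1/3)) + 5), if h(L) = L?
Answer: 1275/2 ≈ 637.50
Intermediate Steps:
m(11, -10) + (48 - 1*(-67))*h((2 + (-5/6 + 1/3)) + 5) = -10*11 + (48 - 1*(-67))*((2 + (-5/6 + 1/3)) + 5) = -110 + (48 + 67)*((2 + (-5*⅙ + 1*(⅓))) + 5) = -110 + 115*((2 + (-⅚ + ⅓)) + 5) = -110 + 115*((2 - ½) + 5) = -110 + 115*(3/2 + 5) = -110 + 115*(13/2) = -110 + 1495/2 = 1275/2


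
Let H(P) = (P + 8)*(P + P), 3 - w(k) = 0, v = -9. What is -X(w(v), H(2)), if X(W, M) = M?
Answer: -40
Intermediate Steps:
w(k) = 3 (w(k) = 3 - 1*0 = 3 + 0 = 3)
H(P) = 2*P*(8 + P) (H(P) = (8 + P)*(2*P) = 2*P*(8 + P))
-X(w(v), H(2)) = -2*2*(8 + 2) = -2*2*10 = -1*40 = -40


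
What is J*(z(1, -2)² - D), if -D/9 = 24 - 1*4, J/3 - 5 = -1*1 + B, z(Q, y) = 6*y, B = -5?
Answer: -972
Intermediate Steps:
J = -3 (J = 15 + 3*(-1*1 - 5) = 15 + 3*(-1 - 5) = 15 + 3*(-6) = 15 - 18 = -3)
D = -180 (D = -9*(24 - 1*4) = -9*(24 - 4) = -9*20 = -180)
J*(z(1, -2)² - D) = -3*((6*(-2))² - 1*(-180)) = -3*((-12)² + 180) = -3*(144 + 180) = -3*324 = -972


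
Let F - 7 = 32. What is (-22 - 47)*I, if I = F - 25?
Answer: -966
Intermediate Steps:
F = 39 (F = 7 + 32 = 39)
I = 14 (I = 39 - 25 = 14)
(-22 - 47)*I = (-22 - 47)*14 = -69*14 = -966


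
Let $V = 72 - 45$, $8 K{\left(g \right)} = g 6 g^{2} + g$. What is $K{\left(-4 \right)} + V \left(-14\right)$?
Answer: $- \frac{853}{2} \approx -426.5$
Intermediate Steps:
$K{\left(g \right)} = \frac{g}{8} + \frac{3 g^{3}}{4}$ ($K{\left(g \right)} = \frac{g 6 g^{2} + g}{8} = \frac{6 g^{3} + g}{8} = \frac{g + 6 g^{3}}{8} = \frac{g}{8} + \frac{3 g^{3}}{4}$)
$V = 27$
$K{\left(-4 \right)} + V \left(-14\right) = \frac{1}{8} \left(-4\right) \left(1 + 6 \left(-4\right)^{2}\right) + 27 \left(-14\right) = \frac{1}{8} \left(-4\right) \left(1 + 6 \cdot 16\right) - 378 = \frac{1}{8} \left(-4\right) \left(1 + 96\right) - 378 = \frac{1}{8} \left(-4\right) 97 - 378 = - \frac{97}{2} - 378 = - \frac{853}{2}$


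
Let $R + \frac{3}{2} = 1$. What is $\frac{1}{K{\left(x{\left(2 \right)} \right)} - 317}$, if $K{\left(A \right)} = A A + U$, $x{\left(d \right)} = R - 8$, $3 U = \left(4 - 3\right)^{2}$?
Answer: $- \frac{12}{2933} \approx -0.0040914$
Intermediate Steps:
$R = - \frac{1}{2}$ ($R = - \frac{3}{2} + 1 = - \frac{1}{2} \approx -0.5$)
$U = \frac{1}{3}$ ($U = \frac{\left(4 - 3\right)^{2}}{3} = \frac{1^{2}}{3} = \frac{1}{3} \cdot 1 = \frac{1}{3} \approx 0.33333$)
$x{\left(d \right)} = - \frac{17}{2}$ ($x{\left(d \right)} = - \frac{1}{2} - 8 = - \frac{17}{2}$)
$K{\left(A \right)} = \frac{1}{3} + A^{2}$ ($K{\left(A \right)} = A A + \frac{1}{3} = A^{2} + \frac{1}{3} = \frac{1}{3} + A^{2}$)
$\frac{1}{K{\left(x{\left(2 \right)} \right)} - 317} = \frac{1}{\left(\frac{1}{3} + \left(- \frac{17}{2}\right)^{2}\right) - 317} = \frac{1}{\left(\frac{1}{3} + \frac{289}{4}\right) - 317} = \frac{1}{\frac{871}{12} - 317} = \frac{1}{- \frac{2933}{12}} = - \frac{12}{2933}$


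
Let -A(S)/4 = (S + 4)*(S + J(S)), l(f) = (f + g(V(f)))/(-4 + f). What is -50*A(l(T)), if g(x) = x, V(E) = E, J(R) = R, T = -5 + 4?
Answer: 704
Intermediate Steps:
T = -1
l(f) = 2*f/(-4 + f) (l(f) = (f + f)/(-4 + f) = (2*f)/(-4 + f) = 2*f/(-4 + f))
A(S) = -8*S*(4 + S) (A(S) = -4*(S + 4)*(S + S) = -4*(4 + S)*2*S = -8*S*(4 + S))
-50*A(l(T)) = -400*2*(-1)/(-4 - 1)*(-4 - 2*(-1)/(-4 - 1)) = -400*2*(-1)/(-5)*(-4 - 2*(-1)/(-5)) = -400*2*(-1)*(-⅕)*(-4 - 2*(-1)*(-1)/5) = -400*2*(-4 - 1*⅖)/5 = -400*2*(-4 - ⅖)/5 = -400*2*(-22)/(5*5) = -50*(-352/25) = 704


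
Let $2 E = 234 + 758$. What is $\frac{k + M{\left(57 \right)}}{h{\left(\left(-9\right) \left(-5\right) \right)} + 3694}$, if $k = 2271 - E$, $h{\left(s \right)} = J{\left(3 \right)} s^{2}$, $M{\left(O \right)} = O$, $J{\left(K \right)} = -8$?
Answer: $- \frac{916}{6253} \approx -0.14649$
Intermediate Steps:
$E = 496$ ($E = \frac{234 + 758}{2} = \frac{1}{2} \cdot 992 = 496$)
$h{\left(s \right)} = - 8 s^{2}$
$k = 1775$ ($k = 2271 - 496 = 1775$)
$\frac{k + M{\left(57 \right)}}{h{\left(\left(-9\right) \left(-5\right) \right)} + 3694} = \frac{1775 + 57}{- 8 \left(\left(-9\right) \left(-5\right)\right)^{2} + 3694} = \frac{1832}{- 8 \cdot 45^{2} + 3694} = \frac{1832}{\left(-8\right) 2025 + 3694} = \frac{1832}{-16200 + 3694} = \frac{1832}{-12506} = 1832 \left(- \frac{1}{12506}\right) = - \frac{916}{6253}$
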